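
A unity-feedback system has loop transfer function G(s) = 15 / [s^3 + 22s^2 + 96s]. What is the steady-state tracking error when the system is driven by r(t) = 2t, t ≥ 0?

12.8

Lowest-order denominator term is 96s, so the open loop has 1 pole at the origin → type 1 system.
K_v = lim_{s→0} s·G(s) = 15 / 96 = 5/32.
e_ss = 2/K_v = 2/(5/32) = 12.8.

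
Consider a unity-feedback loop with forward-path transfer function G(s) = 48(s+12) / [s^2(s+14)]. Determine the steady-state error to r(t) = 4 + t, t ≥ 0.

The open loop has two poles at the origin → type 2 system. Taking each input component in turn:
  • 4: tracked with zero error.
  • t: tracked with zero error.
Total e_ss = 0.

0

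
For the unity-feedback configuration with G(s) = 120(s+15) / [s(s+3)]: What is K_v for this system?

One free integrator in G(s): this is a type 1 system.
K_v = lim_{s→0} s·G(s) = 120·15 / (3) = 600.

600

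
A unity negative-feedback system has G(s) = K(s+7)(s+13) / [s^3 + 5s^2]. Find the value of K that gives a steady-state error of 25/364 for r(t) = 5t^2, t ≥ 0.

8

The denominator has no term below 5s^2 — 2 poles at s=0, type 2.
K_a = lim_{s→0} s^2·G(s) = K·7·13 / 5 = 18.2·K.
e_ss = 10/K_a = 25/364 ⇒ K_a = 145.6 ⇒ K = 145.6/18.2 = 8.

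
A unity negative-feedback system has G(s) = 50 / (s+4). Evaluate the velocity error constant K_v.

G(s) has no factors of s in the denominator, so the system is type 0.
K_v = lim_{s→0} s·G(s) = 0 (the extra factor of s kills the finite limit).

0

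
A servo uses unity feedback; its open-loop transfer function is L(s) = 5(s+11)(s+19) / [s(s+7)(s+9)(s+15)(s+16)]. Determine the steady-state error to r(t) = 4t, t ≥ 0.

One free integrator in L(s): this is a type 1 system.
K_v = lim_{s→0} s·L(s) = 5·11·19 / (7·9·15·16) = 209/3024.
e_ss = 4/K_v = 4/(209/3024) = 12096/209.

12096/209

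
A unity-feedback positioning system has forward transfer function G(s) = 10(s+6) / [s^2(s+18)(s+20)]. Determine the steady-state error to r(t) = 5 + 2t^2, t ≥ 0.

24

Two free integrators in G(s): this is a type 2 system. Taking each input component in turn:
  • 5: tracked with zero error.
  • 2t^2: e_ss = 4/K_a with K_a=1/6 → 24.
Total e_ss = 24.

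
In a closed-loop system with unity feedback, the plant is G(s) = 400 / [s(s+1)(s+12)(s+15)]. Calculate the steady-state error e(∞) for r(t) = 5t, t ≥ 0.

2.25

G(s) has one factor of s in the denominator, so the system is type 1.
K_v = lim_{s→0} s·G(s) = 400 / (1·12·15) = 20/9.
e_ss = 5/K_v = 5/(20/9) = 2.25.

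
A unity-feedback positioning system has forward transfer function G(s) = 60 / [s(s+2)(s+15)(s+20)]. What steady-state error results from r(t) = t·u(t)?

G(s) has one factor of s in the denominator, so the system is type 1.
K_v = lim_{s→0} s·G(s) = 60 / (2·15·20) = 0.1.
e_ss = 1/K_v = 1/0.1 = 10.

10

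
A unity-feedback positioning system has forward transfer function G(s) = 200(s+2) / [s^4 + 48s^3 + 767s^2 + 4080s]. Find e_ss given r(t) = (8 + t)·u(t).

The denominator has no term below 4080s — 1 pole at s=0, type 1. By superposition:
  • 8: tracked with zero error.
  • t: e_ss = 1/K_v with K_v=5/51 → 10.2.
Total e_ss = 10.2.

10.2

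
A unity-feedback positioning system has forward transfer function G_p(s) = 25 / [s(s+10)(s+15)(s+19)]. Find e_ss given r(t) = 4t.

G_p(s) has one factor of s in the denominator, so the system is type 1.
K_v = lim_{s→0} s·G_p(s) = 25 / (10·15·19) = 1/114.
e_ss = 4/K_v = 4/(1/114) = 456.

456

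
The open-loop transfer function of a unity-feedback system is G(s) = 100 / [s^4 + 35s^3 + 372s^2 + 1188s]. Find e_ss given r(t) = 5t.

Lowest-order denominator term is 1188s, so the open loop has 1 pole at the origin → type 1 system.
K_v = lim_{s→0} s·G(s) = 100 / 1188 = 25/297.
e_ss = 5/K_v = 5/(25/297) = 59.4.

59.4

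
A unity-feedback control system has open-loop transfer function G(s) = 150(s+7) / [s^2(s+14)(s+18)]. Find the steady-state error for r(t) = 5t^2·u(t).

The open loop has two poles at the origin → type 2 system.
K_a = lim_{s→0} s^2·G(s) = 150·7 / (14·18) = 25/6.
r(t) = 5t^2 gives R(s) = 10/s^3.
e_ss = 10/K_a = 10/(25/6) = 2.4.

2.4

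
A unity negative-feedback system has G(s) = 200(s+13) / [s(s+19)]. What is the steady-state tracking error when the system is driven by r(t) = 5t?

19/520

G(s) has one factor of s in the denominator, so the system is type 1.
K_v = lim_{s→0} s·G(s) = 200·13 / (19) = 2600/19.
e_ss = 5/K_v = 5/(2600/19) = 19/520.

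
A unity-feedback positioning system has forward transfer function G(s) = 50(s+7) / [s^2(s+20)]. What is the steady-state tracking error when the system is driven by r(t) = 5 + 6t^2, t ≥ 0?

24/35

System type = 2 (two poles at s=0). Taking each input component in turn:
  • 5: tracked with zero error.
  • 6t^2: e_ss = 12/K_a with K_a=17.5 → 24/35.
Total e_ss = 24/35.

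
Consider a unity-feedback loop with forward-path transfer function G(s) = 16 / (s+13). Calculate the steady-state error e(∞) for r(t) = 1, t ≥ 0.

The open loop has no poles at the origin → type 0 system.
K_p = lim_{s→0} G(s) = 16 / (13) = 16/13.
e_ss = 1/(1 + K_p) = 1/(29/13) = 13/29.

13/29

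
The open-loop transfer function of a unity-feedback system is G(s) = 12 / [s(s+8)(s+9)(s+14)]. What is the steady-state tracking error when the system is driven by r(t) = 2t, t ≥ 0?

168

System type = 1 (one pole at s=0).
K_v = lim_{s→0} s·G(s) = 12 / (8·9·14) = 1/84.
e_ss = 2/K_v = 2/(1/84) = 168.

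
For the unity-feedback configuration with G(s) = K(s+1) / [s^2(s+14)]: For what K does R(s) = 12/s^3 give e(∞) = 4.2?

40

The open loop has two poles at the origin → type 2 system.
K_a = lim_{s→0} s^2·G(s) = K·1 / (14) = (1/14)·K.
e_ss = 12/K_a = 4.2 ⇒ K_a = 20/7 ⇒ K = (20/7)/(1/14) = 40.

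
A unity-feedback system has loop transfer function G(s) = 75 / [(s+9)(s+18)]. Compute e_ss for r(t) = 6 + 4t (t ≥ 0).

infinity

No free integrators in G(s): this is a type 0 system. By superposition:
  • 6: e_ss = 6/(1+K_p) with K_p=25/54 → 324/79.
  • 4t: a type-0 system cannot track it, e_ss → ∞.
The unbounded component dominates.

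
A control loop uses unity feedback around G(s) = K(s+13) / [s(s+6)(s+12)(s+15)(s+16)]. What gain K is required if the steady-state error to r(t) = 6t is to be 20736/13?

5

System type = 1 (one pole at s=0).
K_v = lim_{s→0} s·G(s) = K·13 / (6·12·15·16) = (13/17280)·K.
e_ss = 6/K_v = 20736/13 ⇒ K_v = 13/3456 ⇒ K = (13/3456)/(13/17280) = 5.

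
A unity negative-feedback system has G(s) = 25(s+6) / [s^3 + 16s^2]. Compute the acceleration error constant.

9.375

Lowest-order denominator term is 16s^2, so the open loop has 2 poles at the origin → type 2 system.
K_a = lim_{s→0} s^2·G(s) = 25·6 / 16 = 9.375.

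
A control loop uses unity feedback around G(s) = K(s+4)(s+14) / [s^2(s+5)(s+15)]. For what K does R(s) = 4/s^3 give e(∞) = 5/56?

60

The open loop has two poles at the origin → type 2 system.
K_a = lim_{s→0} s^2·G(s) = K·4·14 / (5·15) = (56/75)·K.
e_ss = 4/K_a = 5/56 ⇒ K_a = 44.8 ⇒ K = 44.8/(56/75) = 60.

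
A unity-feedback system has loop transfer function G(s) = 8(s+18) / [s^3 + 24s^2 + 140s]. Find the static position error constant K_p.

infinity

K_p = lim_{s→0} G(s); with 1 pole at the origin the limit diverges, so K_p = ∞.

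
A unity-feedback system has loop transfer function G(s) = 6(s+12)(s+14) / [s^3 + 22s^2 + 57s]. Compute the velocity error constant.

Lowest-order denominator term is 57s, so the open loop has 1 pole at the origin → type 1 system.
K_v = lim_{s→0} s·G(s) = 6·12·14 / 57 = 336/19.

336/19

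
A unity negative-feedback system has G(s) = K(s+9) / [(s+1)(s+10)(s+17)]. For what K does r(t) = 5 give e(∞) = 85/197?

200

System type = 0 (no poles at s=0).
K_p = lim_{s→0} G(s) = K·9 / (1·10·17) = (9/170)·K.
e_ss = 5/(1 + K_p) = 85/197 ⇒ 1 + (9/170)·K = 197/17 ⇒ K = 200.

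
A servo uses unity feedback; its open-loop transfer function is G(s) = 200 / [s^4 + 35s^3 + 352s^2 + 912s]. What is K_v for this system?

25/114

Lowest-order denominator term is 912s, so the open loop has 1 pole at the origin → type 1 system.
K_v = lim_{s→0} s·G(s) = 200 / 912 = 25/114.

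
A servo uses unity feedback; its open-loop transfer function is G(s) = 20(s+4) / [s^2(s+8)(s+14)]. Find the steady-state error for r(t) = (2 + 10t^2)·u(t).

The open loop has two poles at the origin → type 2 system. Treating each term separately:
  • 2: tracked with zero error.
  • 10t^2: e_ss = 20/K_a with K_a=5/7 → 28.
Total e_ss = 28.

28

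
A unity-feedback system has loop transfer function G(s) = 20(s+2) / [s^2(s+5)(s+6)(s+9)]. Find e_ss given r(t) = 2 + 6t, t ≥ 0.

0

System type = 2 (two poles at s=0). Taking each input component in turn:
  • 2: tracked with zero error.
  • 6t: tracked with zero error.
Total e_ss = 0.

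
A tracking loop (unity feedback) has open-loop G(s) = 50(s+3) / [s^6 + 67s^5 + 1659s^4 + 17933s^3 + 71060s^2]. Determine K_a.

15/7106

Lowest-order denominator term is 71060s^2, so the open loop has 2 poles at the origin → type 2 system.
K_a = lim_{s→0} s^2·G(s) = 50·3 / 71060 = 15/7106.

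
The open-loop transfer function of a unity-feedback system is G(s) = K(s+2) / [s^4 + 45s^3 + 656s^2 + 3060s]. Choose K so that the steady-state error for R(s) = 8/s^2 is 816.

Factoring s from the denominator leaves a polynomial with constant term 3060, so the system is type 1.
K_v = lim_{s→0} s·G(s) = K·2 / 3060 = (1/1530)·K.
e_ss = 8/K_v = 816 ⇒ K_v = 1/102 ⇒ K = (1/102)/(1/1530) = 15.

15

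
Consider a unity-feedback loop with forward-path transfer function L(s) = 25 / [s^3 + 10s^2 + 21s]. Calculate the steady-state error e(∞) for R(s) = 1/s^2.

0.84

Factoring s from the denominator leaves a polynomial with constant term 21, so the system is type 1.
K_v = lim_{s→0} s·L(s) = 25 / 21 = 25/21.
e_ss = 1/K_v = 1/(25/21) = 0.84.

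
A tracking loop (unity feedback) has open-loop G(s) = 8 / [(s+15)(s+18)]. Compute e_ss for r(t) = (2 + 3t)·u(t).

infinity

No free integrators in G(s): this is a type 0 system. Treating each term separately:
  • 2: e_ss = 2/(1+K_p) with K_p=4/135 → 270/139.
  • 3t: a type-0 system cannot track it, e_ss → ∞.
The unbounded component dominates.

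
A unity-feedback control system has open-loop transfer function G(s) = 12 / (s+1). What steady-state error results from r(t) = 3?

System type = 0 (no poles at s=0).
K_p = lim_{s→0} G(s) = 12 / (1) = 12.
e_ss = 3/(1 + K_p) = 3/13.

3/13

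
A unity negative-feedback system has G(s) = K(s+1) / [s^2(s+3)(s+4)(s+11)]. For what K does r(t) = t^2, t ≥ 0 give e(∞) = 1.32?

System type = 2 (two poles at s=0).
K_a = lim_{s→0} s^2·G(s) = K·1 / (3·4·11) = (1/132)·K.
e_ss = 2/K_a = 1.32 ⇒ K_a = 50/33 ⇒ K = (50/33)/(1/132) = 200.

200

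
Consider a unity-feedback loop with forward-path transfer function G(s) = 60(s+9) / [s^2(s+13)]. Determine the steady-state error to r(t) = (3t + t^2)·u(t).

13/270

System type = 2 (two poles at s=0). By superposition:
  • 3t: tracked with zero error.
  • t^2: e_ss = 2/K_a with K_a=540/13 → 13/270.
Total e_ss = 13/270.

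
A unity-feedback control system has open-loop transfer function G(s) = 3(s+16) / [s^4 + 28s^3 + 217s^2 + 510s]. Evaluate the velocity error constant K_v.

The denominator has no term below 510s — 1 pole at s=0, type 1.
K_v = lim_{s→0} s·G(s) = 3·16 / 510 = 8/85.

8/85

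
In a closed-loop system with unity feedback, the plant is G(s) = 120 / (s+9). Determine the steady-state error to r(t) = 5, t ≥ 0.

No free integrators in G(s): this is a type 0 system.
K_p = lim_{s→0} G(s) = 120 / (9) = 40/3.
e_ss = 5/(1 + K_p) = 5/(43/3) = 15/43.

15/43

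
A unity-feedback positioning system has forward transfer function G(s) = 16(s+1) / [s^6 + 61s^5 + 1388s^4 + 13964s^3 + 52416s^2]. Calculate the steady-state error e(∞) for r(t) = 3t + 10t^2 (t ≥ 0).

65520

Lowest-order denominator term is 52416s^2, so the open loop has 2 poles at the origin → type 2 system. By superposition:
  • 3t: tracked with zero error.
  • 10t^2: e_ss = 20/K_a with K_a=1/3276 → 65520.
Total e_ss = 65520.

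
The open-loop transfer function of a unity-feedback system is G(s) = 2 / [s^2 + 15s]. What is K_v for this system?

2/15

Lowest-order denominator term is 15s, so the open loop has 1 pole at the origin → type 1 system.
K_v = lim_{s→0} s·G(s) = 2 / 15 = 2/15.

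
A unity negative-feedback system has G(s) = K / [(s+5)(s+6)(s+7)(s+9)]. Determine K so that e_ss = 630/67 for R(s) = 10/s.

120

The open loop has no poles at the origin → type 0 system.
K_p = lim_{s→0} G(s) = K / (5·6·7·9) = (1/1890)·K.
e_ss = 10/(1 + K_p) = 630/67 ⇒ 1 + (1/1890)·K = 67/63 ⇒ K = 120.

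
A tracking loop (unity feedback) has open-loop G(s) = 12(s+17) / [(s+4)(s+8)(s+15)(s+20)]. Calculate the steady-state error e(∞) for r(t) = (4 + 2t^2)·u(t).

The open loop has no poles at the origin → type 0 system. By superposition:
  • 4: e_ss = 4/(1+K_p) with K_p=17/800 → 3200/817.
  • 2t^2: a type-0 system cannot track it, e_ss → ∞.
The unbounded component dominates.

infinity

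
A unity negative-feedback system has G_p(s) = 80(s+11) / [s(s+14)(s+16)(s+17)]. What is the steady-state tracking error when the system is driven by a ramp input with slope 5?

238/11

G_p(s) has one factor of s in the denominator, so the system is type 1.
K_v = lim_{s→0} s·G_p(s) = 80·11 / (14·16·17) = 55/238.
e_ss = 5/K_v = 5/(55/238) = 238/11.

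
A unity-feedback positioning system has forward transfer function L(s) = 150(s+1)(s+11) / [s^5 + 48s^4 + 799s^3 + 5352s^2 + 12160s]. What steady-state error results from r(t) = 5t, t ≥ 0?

Factoring s from the denominator leaves a polynomial with constant term 12160, so the system is type 1.
K_v = lim_{s→0} s·L(s) = 150·1·11 / 12160 = 165/1216.
e_ss = 5/K_v = 5/(165/1216) = 1216/33.

1216/33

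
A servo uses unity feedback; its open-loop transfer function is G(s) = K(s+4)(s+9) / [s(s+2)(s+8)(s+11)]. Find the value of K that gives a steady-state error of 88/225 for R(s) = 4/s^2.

50

One free integrator in G(s): this is a type 1 system.
K_v = lim_{s→0} s·G(s) = K·4·9 / (2·8·11) = (9/44)·K.
e_ss = 4/K_v = 88/225 ⇒ K_v = 225/22 ⇒ K = (225/22)/(9/44) = 50.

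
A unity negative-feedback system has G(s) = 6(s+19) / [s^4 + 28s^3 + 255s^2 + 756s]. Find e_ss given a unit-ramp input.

Factoring s from the denominator leaves a polynomial with constant term 756, so the system is type 1.
K_v = lim_{s→0} s·G(s) = 6·19 / 756 = 19/126.
e_ss = 1/K_v = 1/(19/126) = 126/19.

126/19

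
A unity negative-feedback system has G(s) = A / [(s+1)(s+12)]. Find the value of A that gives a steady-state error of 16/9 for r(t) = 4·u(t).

The open loop has no poles at the origin → type 0 system.
K_p = lim_{s→0} G(s) = A / (1·12) = (1/12)·A.
e_ss = 4/(1 + K_p) = 16/9 ⇒ 1 + (1/12)·A = 2.25 ⇒ A = 15.

15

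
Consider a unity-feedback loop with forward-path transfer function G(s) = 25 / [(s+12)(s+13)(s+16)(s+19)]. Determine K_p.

G(s) has no factors of s in the denominator, so the system is type 0.
K_p = lim_{s→0} G(s) = 25 / (12·13·16·19) = 25/47424.

25/47424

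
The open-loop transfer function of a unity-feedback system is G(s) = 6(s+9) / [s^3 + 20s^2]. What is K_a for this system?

Factoring s^2 from the denominator leaves a polynomial with constant term 20, so the system is type 2.
K_a = lim_{s→0} s^2·G(s) = 6·9 / 20 = 2.7.

2.7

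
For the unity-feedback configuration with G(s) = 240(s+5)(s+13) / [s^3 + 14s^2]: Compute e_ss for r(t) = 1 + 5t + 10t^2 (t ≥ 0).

Factoring s^2 from the denominator leaves a polynomial with constant term 14, so the system is type 2. Treating each term separately:
  • 1: tracked with zero error.
  • 5t: tracked with zero error.
  • 10t^2: e_ss = 20/K_a with K_a=7800/7 → 7/390.
Total e_ss = 7/390.

7/390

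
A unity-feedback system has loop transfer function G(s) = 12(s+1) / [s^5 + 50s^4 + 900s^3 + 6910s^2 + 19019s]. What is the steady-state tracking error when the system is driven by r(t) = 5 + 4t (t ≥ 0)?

19019/3

The denominator has no term below 19019s — 1 pole at s=0, type 1. Taking each input component in turn:
  • 5: tracked with zero error.
  • 4t: e_ss = 4/K_v with K_v=12/19019 → 19019/3.
Total e_ss = 19019/3.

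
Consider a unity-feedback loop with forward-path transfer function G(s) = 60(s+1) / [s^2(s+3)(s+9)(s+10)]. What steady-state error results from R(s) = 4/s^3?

The open loop has two poles at the origin → type 2 system.
K_a = lim_{s→0} s^2·G(s) = 60·1 / (3·9·10) = 2/9.
r(t) = 2t^2 gives R(s) = 4/s^3.
e_ss = 4/K_a = 4/(2/9) = 18.

18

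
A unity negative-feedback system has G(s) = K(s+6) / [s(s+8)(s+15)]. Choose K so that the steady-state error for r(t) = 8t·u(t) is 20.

One free integrator in G(s): this is a type 1 system.
K_v = lim_{s→0} s·G(s) = K·6 / (8·15) = 0.05·K.
e_ss = 8/K_v = 20 ⇒ K_v = 0.4 ⇒ K = 0.4/0.05 = 8.

8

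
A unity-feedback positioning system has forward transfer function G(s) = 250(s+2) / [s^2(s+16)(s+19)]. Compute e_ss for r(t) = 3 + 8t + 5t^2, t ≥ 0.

System type = 2 (two poles at s=0). By superposition:
  • 3: tracked with zero error.
  • 8t: tracked with zero error.
  • 5t^2: e_ss = 10/K_a with K_a=125/76 → 6.08.
Total e_ss = 6.08.

6.08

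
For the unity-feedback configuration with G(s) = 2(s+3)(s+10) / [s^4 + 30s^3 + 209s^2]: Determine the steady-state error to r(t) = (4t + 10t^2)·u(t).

209/3

Lowest-order denominator term is 209s^2, so the open loop has 2 poles at the origin → type 2 system. By superposition:
  • 4t: tracked with zero error.
  • 10t^2: e_ss = 20/K_a with K_a=60/209 → 209/3.
Total e_ss = 209/3.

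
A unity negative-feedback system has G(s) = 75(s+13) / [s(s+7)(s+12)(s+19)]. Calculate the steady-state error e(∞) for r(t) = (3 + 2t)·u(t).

1064/325

System type = 1 (one pole at s=0). Taking each input component in turn:
  • 3: tracked with zero error.
  • 2t: e_ss = 2/K_v with K_v=325/532 → 1064/325.
Total e_ss = 1064/325.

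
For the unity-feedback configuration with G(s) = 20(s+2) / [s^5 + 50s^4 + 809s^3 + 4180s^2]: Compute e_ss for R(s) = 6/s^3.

627

Lowest-order denominator term is 4180s^2, so the open loop has 2 poles at the origin → type 2 system.
K_a = lim_{s→0} s^2·G(s) = 20·2 / 4180 = 2/209.
r(t) = 3t^2 gives R(s) = 6/s^3.
e_ss = 6/K_a = 6/(2/209) = 627.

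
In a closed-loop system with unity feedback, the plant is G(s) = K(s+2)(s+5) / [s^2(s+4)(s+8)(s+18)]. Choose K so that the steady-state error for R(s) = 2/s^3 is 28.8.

4

The open loop has two poles at the origin → type 2 system.
K_a = lim_{s→0} s^2·G(s) = K·2·5 / (4·8·18) = (5/288)·K.
e_ss = 2/K_a = 28.8 ⇒ K_a = 5/72 ⇒ K = (5/72)/(5/288) = 4.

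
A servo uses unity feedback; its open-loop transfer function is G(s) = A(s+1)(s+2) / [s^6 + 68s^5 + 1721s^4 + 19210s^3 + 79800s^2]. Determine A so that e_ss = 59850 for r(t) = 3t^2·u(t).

4

The denominator has no term below 79800s^2 — 2 poles at s=0, type 2.
K_a = lim_{s→0} s^2·G(s) = A·1·2 / 79800 = (1/39900)·A.
e_ss = 6/K_a = 59850 ⇒ K_a = 1/9975 ⇒ A = (1/9975)/(1/39900) = 4.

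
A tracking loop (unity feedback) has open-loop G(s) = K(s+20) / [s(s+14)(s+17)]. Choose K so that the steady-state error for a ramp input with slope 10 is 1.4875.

80

One free integrator in G(s): this is a type 1 system.
K_v = lim_{s→0} s·G(s) = K·20 / (14·17) = (10/119)·K.
e_ss = 10/K_v = 1.4875 ⇒ K_v = 800/119 ⇒ K = (800/119)/(10/119) = 80.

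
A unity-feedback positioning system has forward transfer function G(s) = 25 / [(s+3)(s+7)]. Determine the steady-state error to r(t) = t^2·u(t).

G(s) has no factors of s in the denominator, so the system is type 0.
K_a = lim_{s→0} s^2·G(s) = 0; the steady-state error to this parabolic input grows without bound.

infinity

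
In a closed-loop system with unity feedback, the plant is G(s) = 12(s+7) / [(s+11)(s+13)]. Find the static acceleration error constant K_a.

System type = 0 (no poles at s=0).
K_a = lim_{s→0} s^2·G(s) = 0 (the extra factor of s kills the finite limit).

0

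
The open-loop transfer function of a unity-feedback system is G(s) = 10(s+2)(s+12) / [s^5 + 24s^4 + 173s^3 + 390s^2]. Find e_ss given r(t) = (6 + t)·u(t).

0

The denominator has no term below 390s^2 — 2 poles at s=0, type 2. By superposition:
  • 6: tracked with zero error.
  • t: tracked with zero error.
Total e_ss = 0.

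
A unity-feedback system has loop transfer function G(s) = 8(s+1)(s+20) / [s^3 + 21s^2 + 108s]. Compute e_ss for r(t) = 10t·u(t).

Factoring s from the denominator leaves a polynomial with constant term 108, so the system is type 1.
K_v = lim_{s→0} s·G(s) = 8·1·20 / 108 = 40/27.
e_ss = 10/K_v = 10/(40/27) = 6.75.

6.75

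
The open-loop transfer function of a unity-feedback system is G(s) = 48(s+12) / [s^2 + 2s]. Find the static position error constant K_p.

K_p = lim_{s→0} G(s); with 1 pole at the origin the limit diverges, so K_p = ∞.

infinity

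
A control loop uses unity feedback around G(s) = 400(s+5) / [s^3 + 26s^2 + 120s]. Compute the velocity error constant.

50/3

Factoring s from the denominator leaves a polynomial with constant term 120, so the system is type 1.
K_v = lim_{s→0} s·G(s) = 400·5 / 120 = 50/3.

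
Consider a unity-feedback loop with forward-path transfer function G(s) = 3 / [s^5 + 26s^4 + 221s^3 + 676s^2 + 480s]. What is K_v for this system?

1/160

Factoring s from the denominator leaves a polynomial with constant term 480, so the system is type 1.
K_v = lim_{s→0} s·G(s) = 3 / 480 = 1/160.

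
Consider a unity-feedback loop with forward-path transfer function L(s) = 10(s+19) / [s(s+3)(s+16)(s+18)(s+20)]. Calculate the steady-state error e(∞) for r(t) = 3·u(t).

L(s) has one factor of s in the denominator, so the system is type 1.
K_p = ∞ for a type-1 system; e_ss to a step is zero.

0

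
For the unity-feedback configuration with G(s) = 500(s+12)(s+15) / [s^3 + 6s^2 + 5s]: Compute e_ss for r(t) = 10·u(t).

0

Lowest-order denominator term is 5s, so the open loop has 1 pole at the origin → type 1 system.
A type-1 system has K_p = ∞, so it tracks a step input with zero steady-state error.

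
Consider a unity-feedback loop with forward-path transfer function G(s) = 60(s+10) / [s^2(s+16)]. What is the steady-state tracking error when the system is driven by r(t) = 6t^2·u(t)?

0.32

The open loop has two poles at the origin → type 2 system.
K_a = lim_{s→0} s^2·G(s) = 60·10 / (16) = 37.5.
r(t) = 6t^2 gives R(s) = 12/s^3.
e_ss = 12/K_a = 12/37.5 = 0.32.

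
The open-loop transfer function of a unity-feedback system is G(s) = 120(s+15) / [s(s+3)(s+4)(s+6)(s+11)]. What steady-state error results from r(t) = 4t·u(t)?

1.76

System type = 1 (one pole at s=0).
K_v = lim_{s→0} s·G(s) = 120·15 / (3·4·6·11) = 25/11.
e_ss = 4/K_v = 4/(25/11) = 1.76.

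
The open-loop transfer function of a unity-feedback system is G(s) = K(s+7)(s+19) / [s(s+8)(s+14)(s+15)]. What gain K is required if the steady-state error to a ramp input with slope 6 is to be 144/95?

The open loop has one pole at the origin → type 1 system.
K_v = lim_{s→0} s·G(s) = K·7·19 / (8·14·15) = (19/240)·K.
e_ss = 6/K_v = 144/95 ⇒ K_v = 95/24 ⇒ K = (95/24)/(19/240) = 50.

50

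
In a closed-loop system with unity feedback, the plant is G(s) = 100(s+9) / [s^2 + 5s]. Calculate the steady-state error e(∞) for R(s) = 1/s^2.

The denominator has no term below 5s — 1 pole at s=0, type 1.
K_v = lim_{s→0} s·G(s) = 100·9 / 5 = 180.
e_ss = 1/K_v = 1/180.

1/180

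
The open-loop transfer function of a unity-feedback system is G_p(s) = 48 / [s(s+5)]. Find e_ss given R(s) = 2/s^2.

G_p(s) has one factor of s in the denominator, so the system is type 1.
K_v = lim_{s→0} s·G_p(s) = 48 / (5) = 9.6.
e_ss = 2/K_v = 2/9.6 = 5/24.

5/24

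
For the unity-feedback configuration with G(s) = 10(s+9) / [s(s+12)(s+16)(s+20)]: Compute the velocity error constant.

3/128

G(s) has one factor of s in the denominator, so the system is type 1.
K_v = lim_{s→0} s·G(s) = 10·9 / (12·16·20) = 3/128.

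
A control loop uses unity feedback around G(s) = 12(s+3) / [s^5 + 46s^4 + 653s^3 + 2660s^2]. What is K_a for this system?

9/665

Factoring s^2 from the denominator leaves a polynomial with constant term 2660, so the system is type 2.
K_a = lim_{s→0} s^2·G(s) = 12·3 / 2660 = 9/665.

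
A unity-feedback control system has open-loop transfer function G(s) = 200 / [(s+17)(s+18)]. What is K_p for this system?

System type = 0 (no poles at s=0).
K_p = lim_{s→0} G(s) = 200 / (17·18) = 100/153.

100/153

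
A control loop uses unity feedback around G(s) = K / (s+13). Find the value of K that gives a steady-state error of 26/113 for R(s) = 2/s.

100

G(s) has no factors of s in the denominator, so the system is type 0.
K_p = lim_{s→0} G(s) = K / (13) = (1/13)·K.
e_ss = 2/(1 + K_p) = 26/113 ⇒ 1 + (1/13)·K = 113/13 ⇒ K = 100.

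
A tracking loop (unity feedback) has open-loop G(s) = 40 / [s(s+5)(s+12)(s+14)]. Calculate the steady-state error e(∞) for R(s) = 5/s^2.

105

System type = 1 (one pole at s=0).
K_v = lim_{s→0} s·G(s) = 40 / (5·12·14) = 1/21.
e_ss = 5/K_v = 5/(1/21) = 105.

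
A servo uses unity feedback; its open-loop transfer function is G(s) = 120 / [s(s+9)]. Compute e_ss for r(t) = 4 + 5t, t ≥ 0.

The open loop has one pole at the origin → type 1 system. Treating each term separately:
  • 4: tracked with zero error.
  • 5t: e_ss = 5/K_v with K_v=40/3 → 0.375.
Total e_ss = 0.375.

0.375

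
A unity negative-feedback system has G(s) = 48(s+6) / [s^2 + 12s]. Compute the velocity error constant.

Factoring s from the denominator leaves a polynomial with constant term 12, so the system is type 1.
K_v = lim_{s→0} s·G(s) = 48·6 / 12 = 24.

24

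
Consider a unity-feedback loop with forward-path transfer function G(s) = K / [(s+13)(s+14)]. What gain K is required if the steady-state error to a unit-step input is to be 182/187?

5

G(s) has no factors of s in the denominator, so the system is type 0.
K_p = lim_{s→0} G(s) = K / (13·14) = (1/182)·K.
e_ss = 1/(1 + K_p) = 182/187 ⇒ 1 + (1/182)·K = 187/182 ⇒ K = 5.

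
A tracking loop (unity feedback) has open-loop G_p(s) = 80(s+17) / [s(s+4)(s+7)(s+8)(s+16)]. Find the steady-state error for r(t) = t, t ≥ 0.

The open loop has one pole at the origin → type 1 system.
K_v = lim_{s→0} s·G_p(s) = 80·17 / (4·7·8·16) = 85/224.
e_ss = 1/K_v = 1/(85/224) = 224/85.

224/85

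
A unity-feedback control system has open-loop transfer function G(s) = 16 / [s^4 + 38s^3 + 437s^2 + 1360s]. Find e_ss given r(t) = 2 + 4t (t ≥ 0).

340

The denominator has no term below 1360s — 1 pole at s=0, type 1. By superposition:
  • 2: tracked with zero error.
  • 4t: e_ss = 4/K_v with K_v=1/85 → 340.
Total e_ss = 340.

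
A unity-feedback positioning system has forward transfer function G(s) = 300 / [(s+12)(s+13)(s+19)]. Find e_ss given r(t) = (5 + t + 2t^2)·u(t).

infinity

G(s) has no factors of s in the denominator, so the system is type 0. By superposition:
  • 5: e_ss = 5/(1+K_p) with K_p=25/247 → 1235/272.
  • t: a type-0 system cannot track it, e_ss → ∞.
  • 2t^2: a type-0 system cannot track it, e_ss → ∞.
The unbounded component dominates.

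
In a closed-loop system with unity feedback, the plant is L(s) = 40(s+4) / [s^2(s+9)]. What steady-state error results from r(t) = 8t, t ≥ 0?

0

Two free integrators in L(s): this is a type 2 system.
K_v = ∞ for a type-2 system; e_ss to a ramp is zero.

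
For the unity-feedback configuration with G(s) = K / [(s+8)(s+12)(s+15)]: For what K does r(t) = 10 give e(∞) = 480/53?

No free integrators in G(s): this is a type 0 system.
K_p = lim_{s→0} G(s) = K / (8·12·15) = (1/1440)·K.
e_ss = 10/(1 + K_p) = 480/53 ⇒ 1 + (1/1440)·K = 53/48 ⇒ K = 150.

150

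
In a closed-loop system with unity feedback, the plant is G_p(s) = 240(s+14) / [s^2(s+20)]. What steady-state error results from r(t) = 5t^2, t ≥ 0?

System type = 2 (two poles at s=0).
K_a = lim_{s→0} s^2·G_p(s) = 240·14 / (20) = 168.
r(t) = 5t^2 gives R(s) = 10/s^3.
e_ss = 10/K_a = 10/168 = 5/84.

5/84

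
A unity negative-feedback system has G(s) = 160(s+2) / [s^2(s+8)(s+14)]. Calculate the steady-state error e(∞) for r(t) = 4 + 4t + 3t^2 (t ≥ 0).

G(s) has two factors of s in the denominator, so the system is type 2. Taking each input component in turn:
  • 4: tracked with zero error.
  • 4t: tracked with zero error.
  • 3t^2: e_ss = 6/K_a with K_a=20/7 → 2.1.
Total e_ss = 2.1.

2.1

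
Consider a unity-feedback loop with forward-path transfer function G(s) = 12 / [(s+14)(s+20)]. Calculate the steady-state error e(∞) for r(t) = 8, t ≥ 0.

560/73

The open loop has no poles at the origin → type 0 system.
K_p = lim_{s→0} G(s) = 12 / (14·20) = 3/70.
e_ss = 8/(1 + K_p) = 8/(73/70) = 560/73.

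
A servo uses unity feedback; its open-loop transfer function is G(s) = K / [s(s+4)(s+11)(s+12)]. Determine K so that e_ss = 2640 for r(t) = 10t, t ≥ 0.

2

One free integrator in G(s): this is a type 1 system.
K_v = lim_{s→0} s·G(s) = K / (4·11·12) = (1/528)·K.
e_ss = 10/K_v = 2640 ⇒ K_v = 1/264 ⇒ K = (1/264)/(1/528) = 2.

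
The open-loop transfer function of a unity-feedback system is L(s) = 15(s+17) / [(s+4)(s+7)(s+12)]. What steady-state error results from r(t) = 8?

The open loop has no poles at the origin → type 0 system.
K_p = lim_{s→0} L(s) = 15·17 / (4·7·12) = 85/112.
e_ss = 8/(1 + K_p) = 8/(197/112) = 896/197.

896/197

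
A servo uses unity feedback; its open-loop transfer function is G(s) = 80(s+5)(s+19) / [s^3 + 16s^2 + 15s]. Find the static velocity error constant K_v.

Factoring s from the denominator leaves a polynomial with constant term 15, so the system is type 1.
K_v = lim_{s→0} s·G(s) = 80·5·19 / 15 = 1520/3.

1520/3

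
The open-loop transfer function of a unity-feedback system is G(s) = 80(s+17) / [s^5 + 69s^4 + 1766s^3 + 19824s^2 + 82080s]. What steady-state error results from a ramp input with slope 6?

6156/17

Lowest-order denominator term is 82080s, so the open loop has 1 pole at the origin → type 1 system.
K_v = lim_{s→0} s·G(s) = 80·17 / 82080 = 17/1026.
e_ss = 6/K_v = 6/(17/1026) = 6156/17.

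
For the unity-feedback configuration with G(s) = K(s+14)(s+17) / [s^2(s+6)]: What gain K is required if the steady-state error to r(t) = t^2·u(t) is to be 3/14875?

250

The open loop has two poles at the origin → type 2 system.
K_a = lim_{s→0} s^2·G(s) = K·14·17 / (6) = (119/3)·K.
e_ss = 2/K_a = 3/14875 ⇒ K_a = 29750/3 ⇒ K = (29750/3)/(119/3) = 250.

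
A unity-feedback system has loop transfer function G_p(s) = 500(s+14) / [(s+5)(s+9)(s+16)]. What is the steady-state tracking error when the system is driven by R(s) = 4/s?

G_p(s) has no factors of s in the denominator, so the system is type 0.
K_p = lim_{s→0} G_p(s) = 500·14 / (5·9·16) = 175/18.
e_ss = 4/(1 + K_p) = 4/(193/18) = 72/193.

72/193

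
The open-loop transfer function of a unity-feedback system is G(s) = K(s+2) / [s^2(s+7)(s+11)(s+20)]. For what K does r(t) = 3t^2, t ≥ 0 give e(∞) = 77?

60

The open loop has two poles at the origin → type 2 system.
K_a = lim_{s→0} s^2·G(s) = K·2 / (7·11·20) = (1/770)·K.
e_ss = 6/K_a = 77 ⇒ K_a = 6/77 ⇒ K = (6/77)/(1/770) = 60.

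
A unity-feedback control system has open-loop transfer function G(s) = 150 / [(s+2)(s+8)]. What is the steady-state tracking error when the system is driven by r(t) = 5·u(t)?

No free integrators in G(s): this is a type 0 system.
K_p = lim_{s→0} G(s) = 150 / (2·8) = 9.375.
e_ss = 5/(1 + K_p) = 5/10.375 = 40/83.

40/83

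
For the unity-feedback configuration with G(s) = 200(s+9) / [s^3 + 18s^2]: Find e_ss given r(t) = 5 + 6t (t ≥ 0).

The denominator has no term below 18s^2 — 2 poles at s=0, type 2. By superposition:
  • 5: tracked with zero error.
  • 6t: tracked with zero error.
Total e_ss = 0.

0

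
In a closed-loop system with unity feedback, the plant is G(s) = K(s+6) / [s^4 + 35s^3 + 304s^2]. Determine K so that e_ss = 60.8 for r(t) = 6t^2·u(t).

Lowest-order denominator term is 304s^2, so the open loop has 2 poles at the origin → type 2 system.
K_a = lim_{s→0} s^2·G(s) = K·6 / 304 = (3/152)·K.
e_ss = 12/K_a = 60.8 ⇒ K_a = 15/76 ⇒ K = (15/76)/(3/152) = 10.

10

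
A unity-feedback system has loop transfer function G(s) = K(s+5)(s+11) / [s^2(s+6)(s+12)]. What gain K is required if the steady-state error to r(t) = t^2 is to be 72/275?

10

The open loop has two poles at the origin → type 2 system.
K_a = lim_{s→0} s^2·G(s) = K·5·11 / (6·12) = (55/72)·K.
e_ss = 2/K_a = 72/275 ⇒ K_a = 275/36 ⇒ K = (275/36)/(55/72) = 10.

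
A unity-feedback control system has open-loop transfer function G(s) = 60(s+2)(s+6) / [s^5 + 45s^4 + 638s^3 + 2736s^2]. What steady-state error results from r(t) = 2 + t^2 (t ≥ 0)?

7.6

Factoring s^2 from the denominator leaves a polynomial with constant term 2736, so the system is type 2. Treating each term separately:
  • 2: tracked with zero error.
  • t^2: e_ss = 2/K_a with K_a=5/19 → 7.6.
Total e_ss = 7.6.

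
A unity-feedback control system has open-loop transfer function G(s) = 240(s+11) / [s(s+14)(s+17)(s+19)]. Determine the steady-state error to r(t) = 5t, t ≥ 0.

One free integrator in G(s): this is a type 1 system.
K_v = lim_{s→0} s·G(s) = 240·11 / (14·17·19) = 1320/2261.
e_ss = 5/K_v = 5/(1320/2261) = 2261/264.

2261/264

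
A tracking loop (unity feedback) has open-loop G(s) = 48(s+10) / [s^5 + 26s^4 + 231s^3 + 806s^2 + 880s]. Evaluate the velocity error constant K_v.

Factoring s from the denominator leaves a polynomial with constant term 880, so the system is type 1.
K_v = lim_{s→0} s·G(s) = 48·10 / 880 = 6/11.

6/11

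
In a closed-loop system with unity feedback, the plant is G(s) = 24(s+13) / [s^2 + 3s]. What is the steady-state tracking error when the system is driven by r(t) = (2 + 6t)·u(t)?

The denominator has no term below 3s — 1 pole at s=0, type 1. Taking each input component in turn:
  • 2: tracked with zero error.
  • 6t: e_ss = 6/K_v with K_v=104 → 3/52.
Total e_ss = 3/52.

3/52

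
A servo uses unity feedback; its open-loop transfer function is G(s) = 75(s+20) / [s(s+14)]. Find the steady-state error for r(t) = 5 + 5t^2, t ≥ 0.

System type = 1 (one pole at s=0). Taking each input component in turn:
  • 5: tracked with zero error.
  • 5t^2: a type-1 system cannot track it, e_ss → ∞.
The unbounded component dominates.

infinity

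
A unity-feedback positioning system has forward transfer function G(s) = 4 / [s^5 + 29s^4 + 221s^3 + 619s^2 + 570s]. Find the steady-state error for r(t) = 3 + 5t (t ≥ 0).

712.5

Factoring s from the denominator leaves a polynomial with constant term 570, so the system is type 1. Taking each input component in turn:
  • 3: tracked with zero error.
  • 5t: e_ss = 5/K_v with K_v=2/285 → 712.5.
Total e_ss = 712.5.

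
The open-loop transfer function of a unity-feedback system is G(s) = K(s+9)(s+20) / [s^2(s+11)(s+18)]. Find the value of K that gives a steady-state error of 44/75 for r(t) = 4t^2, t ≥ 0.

15

The open loop has two poles at the origin → type 2 system.
K_a = lim_{s→0} s^2·G(s) = K·9·20 / (11·18) = (10/11)·K.
e_ss = 8/K_a = 44/75 ⇒ K_a = 150/11 ⇒ K = (150/11)/(10/11) = 15.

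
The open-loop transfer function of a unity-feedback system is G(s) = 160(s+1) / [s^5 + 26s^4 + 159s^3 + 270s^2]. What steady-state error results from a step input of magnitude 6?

Lowest-order denominator term is 270s^2, so the open loop has 2 poles at the origin → type 2 system.
A type-2 system has K_p = ∞, so it tracks a step input with zero steady-state error.

0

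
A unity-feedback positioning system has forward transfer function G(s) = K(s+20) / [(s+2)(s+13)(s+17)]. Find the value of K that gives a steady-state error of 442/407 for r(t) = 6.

100

The open loop has no poles at the origin → type 0 system.
K_p = lim_{s→0} G(s) = K·20 / (2·13·17) = (10/221)·K.
e_ss = 6/(1 + K_p) = 442/407 ⇒ 1 + (10/221)·K = 1221/221 ⇒ K = 100.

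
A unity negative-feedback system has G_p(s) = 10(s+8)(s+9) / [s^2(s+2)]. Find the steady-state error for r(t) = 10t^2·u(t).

System type = 2 (two poles at s=0).
K_a = lim_{s→0} s^2·G_p(s) = 10·8·9 / (2) = 360.
r(t) = 10t^2 gives R(s) = 20/s^3.
e_ss = 20/K_a = 20/360 = 1/18.

1/18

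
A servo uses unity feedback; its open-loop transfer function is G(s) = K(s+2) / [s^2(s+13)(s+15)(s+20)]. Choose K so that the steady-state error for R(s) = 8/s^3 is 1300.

12

Two free integrators in G(s): this is a type 2 system.
K_a = lim_{s→0} s^2·G(s) = K·2 / (13·15·20) = (1/1950)·K.
e_ss = 8/K_a = 1300 ⇒ K_a = 2/325 ⇒ K = (2/325)/(1/1950) = 12.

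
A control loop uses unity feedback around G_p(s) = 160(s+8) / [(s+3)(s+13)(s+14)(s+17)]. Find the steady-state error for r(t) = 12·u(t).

55692/5281

System type = 0 (no poles at s=0).
K_p = lim_{s→0} G_p(s) = 160·8 / (3·13·14·17) = 640/4641.
e_ss = 12/(1 + K_p) = 12/(5281/4641) = 55692/5281.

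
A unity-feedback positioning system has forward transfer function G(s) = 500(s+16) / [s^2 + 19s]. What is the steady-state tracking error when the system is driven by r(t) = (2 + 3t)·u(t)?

Lowest-order denominator term is 19s, so the open loop has 1 pole at the origin → type 1 system. By superposition:
  • 2: tracked with zero error.
  • 3t: e_ss = 3/K_v with K_v=8000/19 → 57/8000.
Total e_ss = 57/8000.

57/8000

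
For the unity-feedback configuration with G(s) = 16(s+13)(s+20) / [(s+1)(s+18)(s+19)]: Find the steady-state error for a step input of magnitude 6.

System type = 0 (no poles at s=0).
K_p = lim_{s→0} G(s) = 16·13·20 / (1·18·19) = 2080/171.
e_ss = 6/(1 + K_p) = 6/(2251/171) = 1026/2251.

1026/2251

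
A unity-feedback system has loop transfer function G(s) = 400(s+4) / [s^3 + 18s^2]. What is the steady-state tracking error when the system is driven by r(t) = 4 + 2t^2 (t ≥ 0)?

0.045

Factoring s^2 from the denominator leaves a polynomial with constant term 18, so the system is type 2. Taking each input component in turn:
  • 4: tracked with zero error.
  • 2t^2: e_ss = 4/K_a with K_a=800/9 → 0.045.
Total e_ss = 0.045.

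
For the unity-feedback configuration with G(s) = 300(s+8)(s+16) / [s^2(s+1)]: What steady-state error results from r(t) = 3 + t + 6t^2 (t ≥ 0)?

Two free integrators in G(s): this is a type 2 system. Taking each input component in turn:
  • 3: tracked with zero error.
  • t: tracked with zero error.
  • 6t^2: e_ss = 12/K_a with K_a=38400 → 1/3200.
Total e_ss = 1/3200.

1/3200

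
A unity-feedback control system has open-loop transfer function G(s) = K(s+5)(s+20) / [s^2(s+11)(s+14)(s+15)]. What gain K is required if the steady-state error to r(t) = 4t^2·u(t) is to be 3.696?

System type = 2 (two poles at s=0).
K_a = lim_{s→0} s^2·G(s) = K·5·20 / (11·14·15) = (10/231)·K.
e_ss = 8/K_a = 3.696 ⇒ K_a = 500/231 ⇒ K = (500/231)/(10/231) = 50.

50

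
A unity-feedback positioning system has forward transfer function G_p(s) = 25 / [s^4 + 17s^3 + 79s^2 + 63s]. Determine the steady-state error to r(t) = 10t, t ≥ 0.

Factoring s from the denominator leaves a polynomial with constant term 63, so the system is type 1.
K_v = lim_{s→0} s·G_p(s) = 25 / 63 = 25/63.
e_ss = 10/K_v = 10/(25/63) = 25.2.

25.2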